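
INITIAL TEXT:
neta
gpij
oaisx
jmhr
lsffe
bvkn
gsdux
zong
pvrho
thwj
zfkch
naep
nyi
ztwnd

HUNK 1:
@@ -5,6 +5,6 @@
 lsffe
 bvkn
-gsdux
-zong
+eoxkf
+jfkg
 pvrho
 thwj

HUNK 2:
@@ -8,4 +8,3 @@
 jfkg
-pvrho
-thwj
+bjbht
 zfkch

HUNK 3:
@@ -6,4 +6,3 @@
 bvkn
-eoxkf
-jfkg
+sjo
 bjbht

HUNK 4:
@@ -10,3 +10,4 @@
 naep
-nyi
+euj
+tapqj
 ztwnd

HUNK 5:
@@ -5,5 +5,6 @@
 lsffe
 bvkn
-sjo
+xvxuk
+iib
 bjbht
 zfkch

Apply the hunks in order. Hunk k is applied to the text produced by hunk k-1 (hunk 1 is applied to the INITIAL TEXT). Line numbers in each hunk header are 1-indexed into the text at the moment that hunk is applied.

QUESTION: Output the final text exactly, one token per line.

Answer: neta
gpij
oaisx
jmhr
lsffe
bvkn
xvxuk
iib
bjbht
zfkch
naep
euj
tapqj
ztwnd

Derivation:
Hunk 1: at line 5 remove [gsdux,zong] add [eoxkf,jfkg] -> 14 lines: neta gpij oaisx jmhr lsffe bvkn eoxkf jfkg pvrho thwj zfkch naep nyi ztwnd
Hunk 2: at line 8 remove [pvrho,thwj] add [bjbht] -> 13 lines: neta gpij oaisx jmhr lsffe bvkn eoxkf jfkg bjbht zfkch naep nyi ztwnd
Hunk 3: at line 6 remove [eoxkf,jfkg] add [sjo] -> 12 lines: neta gpij oaisx jmhr lsffe bvkn sjo bjbht zfkch naep nyi ztwnd
Hunk 4: at line 10 remove [nyi] add [euj,tapqj] -> 13 lines: neta gpij oaisx jmhr lsffe bvkn sjo bjbht zfkch naep euj tapqj ztwnd
Hunk 5: at line 5 remove [sjo] add [xvxuk,iib] -> 14 lines: neta gpij oaisx jmhr lsffe bvkn xvxuk iib bjbht zfkch naep euj tapqj ztwnd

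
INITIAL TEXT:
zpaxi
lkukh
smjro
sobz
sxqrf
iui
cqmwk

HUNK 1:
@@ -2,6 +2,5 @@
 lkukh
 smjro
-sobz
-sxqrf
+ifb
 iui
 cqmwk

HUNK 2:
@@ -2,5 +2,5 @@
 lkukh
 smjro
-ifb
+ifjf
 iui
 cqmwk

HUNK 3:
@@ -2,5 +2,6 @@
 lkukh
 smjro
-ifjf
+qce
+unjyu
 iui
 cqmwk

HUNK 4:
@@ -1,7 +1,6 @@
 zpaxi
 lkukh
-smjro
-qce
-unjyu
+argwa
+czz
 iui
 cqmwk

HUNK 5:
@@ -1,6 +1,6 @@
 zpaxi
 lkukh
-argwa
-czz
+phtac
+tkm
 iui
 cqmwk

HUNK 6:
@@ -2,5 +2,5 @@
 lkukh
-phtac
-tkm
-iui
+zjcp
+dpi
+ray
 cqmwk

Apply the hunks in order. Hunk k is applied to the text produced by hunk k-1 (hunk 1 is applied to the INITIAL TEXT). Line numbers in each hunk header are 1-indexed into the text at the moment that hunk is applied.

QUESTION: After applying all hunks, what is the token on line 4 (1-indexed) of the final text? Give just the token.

Answer: dpi

Derivation:
Hunk 1: at line 2 remove [sobz,sxqrf] add [ifb] -> 6 lines: zpaxi lkukh smjro ifb iui cqmwk
Hunk 2: at line 2 remove [ifb] add [ifjf] -> 6 lines: zpaxi lkukh smjro ifjf iui cqmwk
Hunk 3: at line 2 remove [ifjf] add [qce,unjyu] -> 7 lines: zpaxi lkukh smjro qce unjyu iui cqmwk
Hunk 4: at line 1 remove [smjro,qce,unjyu] add [argwa,czz] -> 6 lines: zpaxi lkukh argwa czz iui cqmwk
Hunk 5: at line 1 remove [argwa,czz] add [phtac,tkm] -> 6 lines: zpaxi lkukh phtac tkm iui cqmwk
Hunk 6: at line 2 remove [phtac,tkm,iui] add [zjcp,dpi,ray] -> 6 lines: zpaxi lkukh zjcp dpi ray cqmwk
Final line 4: dpi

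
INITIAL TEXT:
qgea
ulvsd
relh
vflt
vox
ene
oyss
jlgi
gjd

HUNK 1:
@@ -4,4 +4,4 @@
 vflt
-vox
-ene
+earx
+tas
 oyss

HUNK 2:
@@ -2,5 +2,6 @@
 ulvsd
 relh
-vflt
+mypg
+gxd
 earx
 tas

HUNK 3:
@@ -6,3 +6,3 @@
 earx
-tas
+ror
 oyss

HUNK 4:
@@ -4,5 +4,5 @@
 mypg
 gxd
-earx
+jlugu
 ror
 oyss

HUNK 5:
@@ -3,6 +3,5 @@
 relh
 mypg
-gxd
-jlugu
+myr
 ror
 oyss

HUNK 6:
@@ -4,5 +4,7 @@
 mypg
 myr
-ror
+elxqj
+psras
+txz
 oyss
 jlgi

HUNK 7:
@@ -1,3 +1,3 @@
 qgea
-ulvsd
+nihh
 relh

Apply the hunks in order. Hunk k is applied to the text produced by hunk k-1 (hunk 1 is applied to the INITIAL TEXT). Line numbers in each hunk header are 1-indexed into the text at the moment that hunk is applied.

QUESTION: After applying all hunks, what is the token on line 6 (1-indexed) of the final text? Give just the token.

Answer: elxqj

Derivation:
Hunk 1: at line 4 remove [vox,ene] add [earx,tas] -> 9 lines: qgea ulvsd relh vflt earx tas oyss jlgi gjd
Hunk 2: at line 2 remove [vflt] add [mypg,gxd] -> 10 lines: qgea ulvsd relh mypg gxd earx tas oyss jlgi gjd
Hunk 3: at line 6 remove [tas] add [ror] -> 10 lines: qgea ulvsd relh mypg gxd earx ror oyss jlgi gjd
Hunk 4: at line 4 remove [earx] add [jlugu] -> 10 lines: qgea ulvsd relh mypg gxd jlugu ror oyss jlgi gjd
Hunk 5: at line 3 remove [gxd,jlugu] add [myr] -> 9 lines: qgea ulvsd relh mypg myr ror oyss jlgi gjd
Hunk 6: at line 4 remove [ror] add [elxqj,psras,txz] -> 11 lines: qgea ulvsd relh mypg myr elxqj psras txz oyss jlgi gjd
Hunk 7: at line 1 remove [ulvsd] add [nihh] -> 11 lines: qgea nihh relh mypg myr elxqj psras txz oyss jlgi gjd
Final line 6: elxqj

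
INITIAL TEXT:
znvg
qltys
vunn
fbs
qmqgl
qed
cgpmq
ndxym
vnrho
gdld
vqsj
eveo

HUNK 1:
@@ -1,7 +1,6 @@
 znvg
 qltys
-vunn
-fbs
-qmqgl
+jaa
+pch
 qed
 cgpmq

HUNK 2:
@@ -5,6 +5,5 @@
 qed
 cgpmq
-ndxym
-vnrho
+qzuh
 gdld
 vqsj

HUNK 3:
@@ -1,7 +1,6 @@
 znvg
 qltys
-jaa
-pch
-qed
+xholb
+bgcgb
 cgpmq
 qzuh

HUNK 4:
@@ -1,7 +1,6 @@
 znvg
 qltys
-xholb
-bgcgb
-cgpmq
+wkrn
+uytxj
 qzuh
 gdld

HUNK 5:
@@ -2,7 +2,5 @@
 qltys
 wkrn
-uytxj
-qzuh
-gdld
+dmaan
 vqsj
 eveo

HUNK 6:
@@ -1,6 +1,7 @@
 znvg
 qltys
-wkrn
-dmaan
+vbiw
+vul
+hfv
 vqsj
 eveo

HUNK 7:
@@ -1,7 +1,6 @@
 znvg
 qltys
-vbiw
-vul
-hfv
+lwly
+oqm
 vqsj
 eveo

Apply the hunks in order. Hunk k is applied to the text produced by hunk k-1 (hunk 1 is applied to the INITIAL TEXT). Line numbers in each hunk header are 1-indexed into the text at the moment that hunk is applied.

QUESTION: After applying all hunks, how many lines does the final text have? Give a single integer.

Hunk 1: at line 1 remove [vunn,fbs,qmqgl] add [jaa,pch] -> 11 lines: znvg qltys jaa pch qed cgpmq ndxym vnrho gdld vqsj eveo
Hunk 2: at line 5 remove [ndxym,vnrho] add [qzuh] -> 10 lines: znvg qltys jaa pch qed cgpmq qzuh gdld vqsj eveo
Hunk 3: at line 1 remove [jaa,pch,qed] add [xholb,bgcgb] -> 9 lines: znvg qltys xholb bgcgb cgpmq qzuh gdld vqsj eveo
Hunk 4: at line 1 remove [xholb,bgcgb,cgpmq] add [wkrn,uytxj] -> 8 lines: znvg qltys wkrn uytxj qzuh gdld vqsj eveo
Hunk 5: at line 2 remove [uytxj,qzuh,gdld] add [dmaan] -> 6 lines: znvg qltys wkrn dmaan vqsj eveo
Hunk 6: at line 1 remove [wkrn,dmaan] add [vbiw,vul,hfv] -> 7 lines: znvg qltys vbiw vul hfv vqsj eveo
Hunk 7: at line 1 remove [vbiw,vul,hfv] add [lwly,oqm] -> 6 lines: znvg qltys lwly oqm vqsj eveo
Final line count: 6

Answer: 6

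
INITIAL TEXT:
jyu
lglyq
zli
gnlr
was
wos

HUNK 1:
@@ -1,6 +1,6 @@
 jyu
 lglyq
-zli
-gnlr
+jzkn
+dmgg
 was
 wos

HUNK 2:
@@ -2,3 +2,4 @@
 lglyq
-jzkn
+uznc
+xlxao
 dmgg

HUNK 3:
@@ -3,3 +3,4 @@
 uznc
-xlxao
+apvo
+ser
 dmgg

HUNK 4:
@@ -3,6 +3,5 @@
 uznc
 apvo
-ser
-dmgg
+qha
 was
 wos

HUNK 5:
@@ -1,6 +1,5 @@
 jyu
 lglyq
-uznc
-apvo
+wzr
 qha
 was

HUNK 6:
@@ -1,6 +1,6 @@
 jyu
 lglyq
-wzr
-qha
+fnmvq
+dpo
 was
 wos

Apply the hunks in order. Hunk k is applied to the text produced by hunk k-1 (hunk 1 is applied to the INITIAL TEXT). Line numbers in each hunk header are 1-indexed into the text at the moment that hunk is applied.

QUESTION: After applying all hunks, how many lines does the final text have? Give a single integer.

Hunk 1: at line 1 remove [zli,gnlr] add [jzkn,dmgg] -> 6 lines: jyu lglyq jzkn dmgg was wos
Hunk 2: at line 2 remove [jzkn] add [uznc,xlxao] -> 7 lines: jyu lglyq uznc xlxao dmgg was wos
Hunk 3: at line 3 remove [xlxao] add [apvo,ser] -> 8 lines: jyu lglyq uznc apvo ser dmgg was wos
Hunk 4: at line 3 remove [ser,dmgg] add [qha] -> 7 lines: jyu lglyq uznc apvo qha was wos
Hunk 5: at line 1 remove [uznc,apvo] add [wzr] -> 6 lines: jyu lglyq wzr qha was wos
Hunk 6: at line 1 remove [wzr,qha] add [fnmvq,dpo] -> 6 lines: jyu lglyq fnmvq dpo was wos
Final line count: 6

Answer: 6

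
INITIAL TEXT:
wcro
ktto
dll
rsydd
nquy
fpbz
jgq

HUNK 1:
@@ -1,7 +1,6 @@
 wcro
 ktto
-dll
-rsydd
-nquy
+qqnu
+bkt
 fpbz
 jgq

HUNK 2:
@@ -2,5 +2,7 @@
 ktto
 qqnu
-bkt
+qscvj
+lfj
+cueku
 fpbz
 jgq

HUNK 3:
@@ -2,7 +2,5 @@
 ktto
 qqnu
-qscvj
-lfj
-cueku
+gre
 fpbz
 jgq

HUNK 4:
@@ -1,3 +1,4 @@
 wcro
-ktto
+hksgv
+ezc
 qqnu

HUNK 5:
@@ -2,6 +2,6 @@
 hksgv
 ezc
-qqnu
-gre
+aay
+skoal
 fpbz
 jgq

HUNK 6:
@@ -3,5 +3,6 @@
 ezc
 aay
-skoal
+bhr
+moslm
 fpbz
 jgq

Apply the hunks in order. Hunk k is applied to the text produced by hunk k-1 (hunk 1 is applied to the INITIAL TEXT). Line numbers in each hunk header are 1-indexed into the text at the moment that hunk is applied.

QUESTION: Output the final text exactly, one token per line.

Hunk 1: at line 1 remove [dll,rsydd,nquy] add [qqnu,bkt] -> 6 lines: wcro ktto qqnu bkt fpbz jgq
Hunk 2: at line 2 remove [bkt] add [qscvj,lfj,cueku] -> 8 lines: wcro ktto qqnu qscvj lfj cueku fpbz jgq
Hunk 3: at line 2 remove [qscvj,lfj,cueku] add [gre] -> 6 lines: wcro ktto qqnu gre fpbz jgq
Hunk 4: at line 1 remove [ktto] add [hksgv,ezc] -> 7 lines: wcro hksgv ezc qqnu gre fpbz jgq
Hunk 5: at line 2 remove [qqnu,gre] add [aay,skoal] -> 7 lines: wcro hksgv ezc aay skoal fpbz jgq
Hunk 6: at line 3 remove [skoal] add [bhr,moslm] -> 8 lines: wcro hksgv ezc aay bhr moslm fpbz jgq

Answer: wcro
hksgv
ezc
aay
bhr
moslm
fpbz
jgq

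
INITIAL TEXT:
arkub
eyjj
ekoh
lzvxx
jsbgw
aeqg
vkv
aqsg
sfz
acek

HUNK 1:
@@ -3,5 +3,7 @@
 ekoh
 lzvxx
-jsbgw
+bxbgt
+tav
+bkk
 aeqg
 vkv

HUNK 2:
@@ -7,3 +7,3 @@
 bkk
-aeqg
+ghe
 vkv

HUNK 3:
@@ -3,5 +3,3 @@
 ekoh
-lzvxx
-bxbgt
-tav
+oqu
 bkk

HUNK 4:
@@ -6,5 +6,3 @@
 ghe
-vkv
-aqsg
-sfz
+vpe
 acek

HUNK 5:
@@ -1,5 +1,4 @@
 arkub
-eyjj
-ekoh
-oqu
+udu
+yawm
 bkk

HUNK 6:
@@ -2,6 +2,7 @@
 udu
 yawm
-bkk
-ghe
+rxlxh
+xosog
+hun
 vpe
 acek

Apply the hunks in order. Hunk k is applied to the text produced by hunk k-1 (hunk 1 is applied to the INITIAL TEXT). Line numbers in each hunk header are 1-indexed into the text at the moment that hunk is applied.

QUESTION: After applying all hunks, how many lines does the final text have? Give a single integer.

Answer: 8

Derivation:
Hunk 1: at line 3 remove [jsbgw] add [bxbgt,tav,bkk] -> 12 lines: arkub eyjj ekoh lzvxx bxbgt tav bkk aeqg vkv aqsg sfz acek
Hunk 2: at line 7 remove [aeqg] add [ghe] -> 12 lines: arkub eyjj ekoh lzvxx bxbgt tav bkk ghe vkv aqsg sfz acek
Hunk 3: at line 3 remove [lzvxx,bxbgt,tav] add [oqu] -> 10 lines: arkub eyjj ekoh oqu bkk ghe vkv aqsg sfz acek
Hunk 4: at line 6 remove [vkv,aqsg,sfz] add [vpe] -> 8 lines: arkub eyjj ekoh oqu bkk ghe vpe acek
Hunk 5: at line 1 remove [eyjj,ekoh,oqu] add [udu,yawm] -> 7 lines: arkub udu yawm bkk ghe vpe acek
Hunk 6: at line 2 remove [bkk,ghe] add [rxlxh,xosog,hun] -> 8 lines: arkub udu yawm rxlxh xosog hun vpe acek
Final line count: 8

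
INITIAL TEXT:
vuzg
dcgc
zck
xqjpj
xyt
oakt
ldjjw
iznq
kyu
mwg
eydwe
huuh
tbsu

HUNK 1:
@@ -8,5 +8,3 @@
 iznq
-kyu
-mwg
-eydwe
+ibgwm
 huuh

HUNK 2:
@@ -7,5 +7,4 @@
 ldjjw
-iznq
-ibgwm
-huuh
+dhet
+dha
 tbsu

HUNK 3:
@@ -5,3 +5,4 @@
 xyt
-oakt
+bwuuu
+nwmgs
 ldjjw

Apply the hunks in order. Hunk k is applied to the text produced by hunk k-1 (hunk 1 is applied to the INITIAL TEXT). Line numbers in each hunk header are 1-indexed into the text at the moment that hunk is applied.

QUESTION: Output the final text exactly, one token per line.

Answer: vuzg
dcgc
zck
xqjpj
xyt
bwuuu
nwmgs
ldjjw
dhet
dha
tbsu

Derivation:
Hunk 1: at line 8 remove [kyu,mwg,eydwe] add [ibgwm] -> 11 lines: vuzg dcgc zck xqjpj xyt oakt ldjjw iznq ibgwm huuh tbsu
Hunk 2: at line 7 remove [iznq,ibgwm,huuh] add [dhet,dha] -> 10 lines: vuzg dcgc zck xqjpj xyt oakt ldjjw dhet dha tbsu
Hunk 3: at line 5 remove [oakt] add [bwuuu,nwmgs] -> 11 lines: vuzg dcgc zck xqjpj xyt bwuuu nwmgs ldjjw dhet dha tbsu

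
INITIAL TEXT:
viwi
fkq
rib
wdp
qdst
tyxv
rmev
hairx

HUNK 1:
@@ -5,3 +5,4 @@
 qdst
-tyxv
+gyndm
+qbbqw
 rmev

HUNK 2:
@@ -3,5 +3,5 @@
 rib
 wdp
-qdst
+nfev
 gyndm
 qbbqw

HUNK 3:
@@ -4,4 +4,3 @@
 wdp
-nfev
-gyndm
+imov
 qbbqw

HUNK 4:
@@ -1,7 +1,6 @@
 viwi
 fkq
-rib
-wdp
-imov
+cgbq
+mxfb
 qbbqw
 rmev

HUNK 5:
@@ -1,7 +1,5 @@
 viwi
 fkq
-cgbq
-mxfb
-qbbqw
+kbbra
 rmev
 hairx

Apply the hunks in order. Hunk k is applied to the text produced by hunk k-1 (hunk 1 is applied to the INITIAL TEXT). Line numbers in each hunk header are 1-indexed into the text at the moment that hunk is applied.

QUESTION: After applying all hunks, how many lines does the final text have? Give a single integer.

Hunk 1: at line 5 remove [tyxv] add [gyndm,qbbqw] -> 9 lines: viwi fkq rib wdp qdst gyndm qbbqw rmev hairx
Hunk 2: at line 3 remove [qdst] add [nfev] -> 9 lines: viwi fkq rib wdp nfev gyndm qbbqw rmev hairx
Hunk 3: at line 4 remove [nfev,gyndm] add [imov] -> 8 lines: viwi fkq rib wdp imov qbbqw rmev hairx
Hunk 4: at line 1 remove [rib,wdp,imov] add [cgbq,mxfb] -> 7 lines: viwi fkq cgbq mxfb qbbqw rmev hairx
Hunk 5: at line 1 remove [cgbq,mxfb,qbbqw] add [kbbra] -> 5 lines: viwi fkq kbbra rmev hairx
Final line count: 5

Answer: 5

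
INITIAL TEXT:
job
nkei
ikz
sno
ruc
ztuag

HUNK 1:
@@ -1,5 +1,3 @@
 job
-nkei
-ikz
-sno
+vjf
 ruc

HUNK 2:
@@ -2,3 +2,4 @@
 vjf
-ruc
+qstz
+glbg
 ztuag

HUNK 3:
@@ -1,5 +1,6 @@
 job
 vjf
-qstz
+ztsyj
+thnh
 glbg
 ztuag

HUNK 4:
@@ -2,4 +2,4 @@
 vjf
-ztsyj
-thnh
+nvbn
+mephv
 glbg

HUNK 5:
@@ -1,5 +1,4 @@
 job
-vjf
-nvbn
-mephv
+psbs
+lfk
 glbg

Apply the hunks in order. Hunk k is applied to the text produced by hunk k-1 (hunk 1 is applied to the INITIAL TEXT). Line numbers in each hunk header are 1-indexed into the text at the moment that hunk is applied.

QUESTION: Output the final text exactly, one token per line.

Hunk 1: at line 1 remove [nkei,ikz,sno] add [vjf] -> 4 lines: job vjf ruc ztuag
Hunk 2: at line 2 remove [ruc] add [qstz,glbg] -> 5 lines: job vjf qstz glbg ztuag
Hunk 3: at line 1 remove [qstz] add [ztsyj,thnh] -> 6 lines: job vjf ztsyj thnh glbg ztuag
Hunk 4: at line 2 remove [ztsyj,thnh] add [nvbn,mephv] -> 6 lines: job vjf nvbn mephv glbg ztuag
Hunk 5: at line 1 remove [vjf,nvbn,mephv] add [psbs,lfk] -> 5 lines: job psbs lfk glbg ztuag

Answer: job
psbs
lfk
glbg
ztuag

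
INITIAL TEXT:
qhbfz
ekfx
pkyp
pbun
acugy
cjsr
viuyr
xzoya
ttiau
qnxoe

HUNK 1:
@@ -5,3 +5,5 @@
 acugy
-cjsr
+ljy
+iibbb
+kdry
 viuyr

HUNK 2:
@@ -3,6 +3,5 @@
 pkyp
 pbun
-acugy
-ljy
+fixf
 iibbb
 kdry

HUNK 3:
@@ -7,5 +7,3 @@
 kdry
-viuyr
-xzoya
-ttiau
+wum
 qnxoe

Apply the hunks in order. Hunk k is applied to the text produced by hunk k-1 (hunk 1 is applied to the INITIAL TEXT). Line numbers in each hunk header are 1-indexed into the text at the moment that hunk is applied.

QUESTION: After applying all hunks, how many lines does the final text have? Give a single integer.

Hunk 1: at line 5 remove [cjsr] add [ljy,iibbb,kdry] -> 12 lines: qhbfz ekfx pkyp pbun acugy ljy iibbb kdry viuyr xzoya ttiau qnxoe
Hunk 2: at line 3 remove [acugy,ljy] add [fixf] -> 11 lines: qhbfz ekfx pkyp pbun fixf iibbb kdry viuyr xzoya ttiau qnxoe
Hunk 3: at line 7 remove [viuyr,xzoya,ttiau] add [wum] -> 9 lines: qhbfz ekfx pkyp pbun fixf iibbb kdry wum qnxoe
Final line count: 9

Answer: 9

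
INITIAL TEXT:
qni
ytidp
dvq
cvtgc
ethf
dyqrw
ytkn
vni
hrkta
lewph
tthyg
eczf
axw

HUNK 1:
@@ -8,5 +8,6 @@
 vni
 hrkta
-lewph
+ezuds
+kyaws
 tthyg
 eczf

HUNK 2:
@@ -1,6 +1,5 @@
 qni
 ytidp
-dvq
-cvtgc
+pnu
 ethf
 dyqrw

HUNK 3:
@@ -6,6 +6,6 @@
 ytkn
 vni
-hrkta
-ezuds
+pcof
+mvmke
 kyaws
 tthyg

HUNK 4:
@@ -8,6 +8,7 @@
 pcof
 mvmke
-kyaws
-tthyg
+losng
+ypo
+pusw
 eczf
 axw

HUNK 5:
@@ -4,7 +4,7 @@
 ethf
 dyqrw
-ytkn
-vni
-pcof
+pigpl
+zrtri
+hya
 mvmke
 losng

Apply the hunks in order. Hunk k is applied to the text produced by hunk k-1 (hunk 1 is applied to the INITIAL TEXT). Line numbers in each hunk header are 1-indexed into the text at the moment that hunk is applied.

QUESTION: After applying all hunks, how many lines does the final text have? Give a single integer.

Hunk 1: at line 8 remove [lewph] add [ezuds,kyaws] -> 14 lines: qni ytidp dvq cvtgc ethf dyqrw ytkn vni hrkta ezuds kyaws tthyg eczf axw
Hunk 2: at line 1 remove [dvq,cvtgc] add [pnu] -> 13 lines: qni ytidp pnu ethf dyqrw ytkn vni hrkta ezuds kyaws tthyg eczf axw
Hunk 3: at line 6 remove [hrkta,ezuds] add [pcof,mvmke] -> 13 lines: qni ytidp pnu ethf dyqrw ytkn vni pcof mvmke kyaws tthyg eczf axw
Hunk 4: at line 8 remove [kyaws,tthyg] add [losng,ypo,pusw] -> 14 lines: qni ytidp pnu ethf dyqrw ytkn vni pcof mvmke losng ypo pusw eczf axw
Hunk 5: at line 4 remove [ytkn,vni,pcof] add [pigpl,zrtri,hya] -> 14 lines: qni ytidp pnu ethf dyqrw pigpl zrtri hya mvmke losng ypo pusw eczf axw
Final line count: 14

Answer: 14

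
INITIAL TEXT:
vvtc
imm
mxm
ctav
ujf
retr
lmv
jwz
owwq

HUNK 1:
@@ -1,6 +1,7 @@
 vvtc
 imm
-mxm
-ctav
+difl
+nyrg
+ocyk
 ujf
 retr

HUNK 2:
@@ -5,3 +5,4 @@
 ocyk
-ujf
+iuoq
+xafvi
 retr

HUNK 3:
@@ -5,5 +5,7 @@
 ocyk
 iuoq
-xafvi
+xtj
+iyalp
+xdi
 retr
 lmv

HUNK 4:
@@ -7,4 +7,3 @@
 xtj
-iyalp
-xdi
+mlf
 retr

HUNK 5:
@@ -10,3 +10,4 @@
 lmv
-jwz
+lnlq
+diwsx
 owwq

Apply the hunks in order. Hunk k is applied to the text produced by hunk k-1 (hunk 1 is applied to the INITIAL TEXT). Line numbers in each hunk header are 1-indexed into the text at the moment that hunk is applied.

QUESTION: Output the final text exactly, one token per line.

Answer: vvtc
imm
difl
nyrg
ocyk
iuoq
xtj
mlf
retr
lmv
lnlq
diwsx
owwq

Derivation:
Hunk 1: at line 1 remove [mxm,ctav] add [difl,nyrg,ocyk] -> 10 lines: vvtc imm difl nyrg ocyk ujf retr lmv jwz owwq
Hunk 2: at line 5 remove [ujf] add [iuoq,xafvi] -> 11 lines: vvtc imm difl nyrg ocyk iuoq xafvi retr lmv jwz owwq
Hunk 3: at line 5 remove [xafvi] add [xtj,iyalp,xdi] -> 13 lines: vvtc imm difl nyrg ocyk iuoq xtj iyalp xdi retr lmv jwz owwq
Hunk 4: at line 7 remove [iyalp,xdi] add [mlf] -> 12 lines: vvtc imm difl nyrg ocyk iuoq xtj mlf retr lmv jwz owwq
Hunk 5: at line 10 remove [jwz] add [lnlq,diwsx] -> 13 lines: vvtc imm difl nyrg ocyk iuoq xtj mlf retr lmv lnlq diwsx owwq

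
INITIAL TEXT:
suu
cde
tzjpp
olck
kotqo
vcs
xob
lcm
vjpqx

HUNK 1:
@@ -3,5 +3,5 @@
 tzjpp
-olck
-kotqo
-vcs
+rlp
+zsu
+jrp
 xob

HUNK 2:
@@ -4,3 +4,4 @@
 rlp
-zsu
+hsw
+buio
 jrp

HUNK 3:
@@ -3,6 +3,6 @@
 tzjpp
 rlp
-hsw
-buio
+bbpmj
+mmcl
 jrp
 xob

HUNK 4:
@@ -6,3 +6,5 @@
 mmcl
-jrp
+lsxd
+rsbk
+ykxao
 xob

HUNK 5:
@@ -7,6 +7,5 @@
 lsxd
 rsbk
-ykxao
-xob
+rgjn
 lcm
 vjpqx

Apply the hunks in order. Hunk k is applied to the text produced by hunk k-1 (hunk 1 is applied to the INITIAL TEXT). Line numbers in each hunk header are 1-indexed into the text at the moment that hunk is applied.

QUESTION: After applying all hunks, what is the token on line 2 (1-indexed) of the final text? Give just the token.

Hunk 1: at line 3 remove [olck,kotqo,vcs] add [rlp,zsu,jrp] -> 9 lines: suu cde tzjpp rlp zsu jrp xob lcm vjpqx
Hunk 2: at line 4 remove [zsu] add [hsw,buio] -> 10 lines: suu cde tzjpp rlp hsw buio jrp xob lcm vjpqx
Hunk 3: at line 3 remove [hsw,buio] add [bbpmj,mmcl] -> 10 lines: suu cde tzjpp rlp bbpmj mmcl jrp xob lcm vjpqx
Hunk 4: at line 6 remove [jrp] add [lsxd,rsbk,ykxao] -> 12 lines: suu cde tzjpp rlp bbpmj mmcl lsxd rsbk ykxao xob lcm vjpqx
Hunk 5: at line 7 remove [ykxao,xob] add [rgjn] -> 11 lines: suu cde tzjpp rlp bbpmj mmcl lsxd rsbk rgjn lcm vjpqx
Final line 2: cde

Answer: cde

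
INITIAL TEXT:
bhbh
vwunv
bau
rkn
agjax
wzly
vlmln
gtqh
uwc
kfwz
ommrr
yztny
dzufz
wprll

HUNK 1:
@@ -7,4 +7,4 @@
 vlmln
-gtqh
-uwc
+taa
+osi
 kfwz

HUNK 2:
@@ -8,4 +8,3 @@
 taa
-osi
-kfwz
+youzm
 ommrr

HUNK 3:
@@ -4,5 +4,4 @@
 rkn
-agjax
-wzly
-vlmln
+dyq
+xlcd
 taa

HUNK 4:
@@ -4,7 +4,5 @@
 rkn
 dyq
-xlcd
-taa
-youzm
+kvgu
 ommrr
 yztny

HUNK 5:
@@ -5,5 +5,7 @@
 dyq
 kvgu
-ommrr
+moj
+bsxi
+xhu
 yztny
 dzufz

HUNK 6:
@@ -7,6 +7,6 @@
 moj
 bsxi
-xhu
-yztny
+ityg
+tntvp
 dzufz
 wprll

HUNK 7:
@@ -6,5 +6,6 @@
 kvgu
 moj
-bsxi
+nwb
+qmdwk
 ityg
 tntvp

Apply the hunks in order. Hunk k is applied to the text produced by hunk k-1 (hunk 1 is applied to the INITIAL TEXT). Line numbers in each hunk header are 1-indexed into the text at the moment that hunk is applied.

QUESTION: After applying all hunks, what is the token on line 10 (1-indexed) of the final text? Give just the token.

Hunk 1: at line 7 remove [gtqh,uwc] add [taa,osi] -> 14 lines: bhbh vwunv bau rkn agjax wzly vlmln taa osi kfwz ommrr yztny dzufz wprll
Hunk 2: at line 8 remove [osi,kfwz] add [youzm] -> 13 lines: bhbh vwunv bau rkn agjax wzly vlmln taa youzm ommrr yztny dzufz wprll
Hunk 3: at line 4 remove [agjax,wzly,vlmln] add [dyq,xlcd] -> 12 lines: bhbh vwunv bau rkn dyq xlcd taa youzm ommrr yztny dzufz wprll
Hunk 4: at line 4 remove [xlcd,taa,youzm] add [kvgu] -> 10 lines: bhbh vwunv bau rkn dyq kvgu ommrr yztny dzufz wprll
Hunk 5: at line 5 remove [ommrr] add [moj,bsxi,xhu] -> 12 lines: bhbh vwunv bau rkn dyq kvgu moj bsxi xhu yztny dzufz wprll
Hunk 6: at line 7 remove [xhu,yztny] add [ityg,tntvp] -> 12 lines: bhbh vwunv bau rkn dyq kvgu moj bsxi ityg tntvp dzufz wprll
Hunk 7: at line 6 remove [bsxi] add [nwb,qmdwk] -> 13 lines: bhbh vwunv bau rkn dyq kvgu moj nwb qmdwk ityg tntvp dzufz wprll
Final line 10: ityg

Answer: ityg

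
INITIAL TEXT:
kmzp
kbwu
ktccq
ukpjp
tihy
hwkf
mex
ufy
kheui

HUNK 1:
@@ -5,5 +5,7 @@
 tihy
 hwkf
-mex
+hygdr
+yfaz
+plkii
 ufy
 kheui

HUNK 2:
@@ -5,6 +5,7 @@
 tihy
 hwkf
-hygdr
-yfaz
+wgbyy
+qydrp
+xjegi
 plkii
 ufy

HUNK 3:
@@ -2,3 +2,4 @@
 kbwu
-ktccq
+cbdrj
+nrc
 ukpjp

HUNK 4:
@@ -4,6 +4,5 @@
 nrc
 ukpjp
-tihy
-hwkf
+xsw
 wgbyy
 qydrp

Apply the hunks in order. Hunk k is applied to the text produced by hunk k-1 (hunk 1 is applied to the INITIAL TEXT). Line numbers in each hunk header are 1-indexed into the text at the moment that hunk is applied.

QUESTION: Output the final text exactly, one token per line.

Hunk 1: at line 5 remove [mex] add [hygdr,yfaz,plkii] -> 11 lines: kmzp kbwu ktccq ukpjp tihy hwkf hygdr yfaz plkii ufy kheui
Hunk 2: at line 5 remove [hygdr,yfaz] add [wgbyy,qydrp,xjegi] -> 12 lines: kmzp kbwu ktccq ukpjp tihy hwkf wgbyy qydrp xjegi plkii ufy kheui
Hunk 3: at line 2 remove [ktccq] add [cbdrj,nrc] -> 13 lines: kmzp kbwu cbdrj nrc ukpjp tihy hwkf wgbyy qydrp xjegi plkii ufy kheui
Hunk 4: at line 4 remove [tihy,hwkf] add [xsw] -> 12 lines: kmzp kbwu cbdrj nrc ukpjp xsw wgbyy qydrp xjegi plkii ufy kheui

Answer: kmzp
kbwu
cbdrj
nrc
ukpjp
xsw
wgbyy
qydrp
xjegi
plkii
ufy
kheui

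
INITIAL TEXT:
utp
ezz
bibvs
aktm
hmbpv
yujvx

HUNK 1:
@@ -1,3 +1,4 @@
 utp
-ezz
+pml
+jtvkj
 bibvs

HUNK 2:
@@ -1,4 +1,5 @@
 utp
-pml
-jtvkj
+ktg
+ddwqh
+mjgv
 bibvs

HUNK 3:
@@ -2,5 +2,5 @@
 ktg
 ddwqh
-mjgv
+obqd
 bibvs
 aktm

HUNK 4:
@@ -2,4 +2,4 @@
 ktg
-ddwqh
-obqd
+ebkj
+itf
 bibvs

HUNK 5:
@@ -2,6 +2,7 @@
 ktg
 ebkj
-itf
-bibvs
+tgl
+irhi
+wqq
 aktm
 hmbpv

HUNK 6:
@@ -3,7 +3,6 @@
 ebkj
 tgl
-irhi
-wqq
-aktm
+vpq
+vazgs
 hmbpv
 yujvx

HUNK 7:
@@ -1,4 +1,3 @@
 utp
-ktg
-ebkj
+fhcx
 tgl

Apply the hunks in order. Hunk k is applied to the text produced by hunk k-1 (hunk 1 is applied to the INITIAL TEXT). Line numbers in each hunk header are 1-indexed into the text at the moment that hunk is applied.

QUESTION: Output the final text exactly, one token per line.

Answer: utp
fhcx
tgl
vpq
vazgs
hmbpv
yujvx

Derivation:
Hunk 1: at line 1 remove [ezz] add [pml,jtvkj] -> 7 lines: utp pml jtvkj bibvs aktm hmbpv yujvx
Hunk 2: at line 1 remove [pml,jtvkj] add [ktg,ddwqh,mjgv] -> 8 lines: utp ktg ddwqh mjgv bibvs aktm hmbpv yujvx
Hunk 3: at line 2 remove [mjgv] add [obqd] -> 8 lines: utp ktg ddwqh obqd bibvs aktm hmbpv yujvx
Hunk 4: at line 2 remove [ddwqh,obqd] add [ebkj,itf] -> 8 lines: utp ktg ebkj itf bibvs aktm hmbpv yujvx
Hunk 5: at line 2 remove [itf,bibvs] add [tgl,irhi,wqq] -> 9 lines: utp ktg ebkj tgl irhi wqq aktm hmbpv yujvx
Hunk 6: at line 3 remove [irhi,wqq,aktm] add [vpq,vazgs] -> 8 lines: utp ktg ebkj tgl vpq vazgs hmbpv yujvx
Hunk 7: at line 1 remove [ktg,ebkj] add [fhcx] -> 7 lines: utp fhcx tgl vpq vazgs hmbpv yujvx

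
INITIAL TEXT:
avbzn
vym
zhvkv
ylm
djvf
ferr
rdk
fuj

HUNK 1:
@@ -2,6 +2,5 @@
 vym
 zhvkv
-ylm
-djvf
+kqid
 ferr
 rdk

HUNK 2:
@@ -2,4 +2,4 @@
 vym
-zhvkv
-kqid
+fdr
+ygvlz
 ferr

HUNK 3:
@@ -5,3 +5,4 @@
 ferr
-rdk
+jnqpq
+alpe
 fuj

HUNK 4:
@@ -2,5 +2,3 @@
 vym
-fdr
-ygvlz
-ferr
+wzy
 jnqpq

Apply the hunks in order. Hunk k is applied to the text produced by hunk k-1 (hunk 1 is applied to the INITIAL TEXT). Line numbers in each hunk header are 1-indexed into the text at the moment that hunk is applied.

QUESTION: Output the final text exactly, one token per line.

Hunk 1: at line 2 remove [ylm,djvf] add [kqid] -> 7 lines: avbzn vym zhvkv kqid ferr rdk fuj
Hunk 2: at line 2 remove [zhvkv,kqid] add [fdr,ygvlz] -> 7 lines: avbzn vym fdr ygvlz ferr rdk fuj
Hunk 3: at line 5 remove [rdk] add [jnqpq,alpe] -> 8 lines: avbzn vym fdr ygvlz ferr jnqpq alpe fuj
Hunk 4: at line 2 remove [fdr,ygvlz,ferr] add [wzy] -> 6 lines: avbzn vym wzy jnqpq alpe fuj

Answer: avbzn
vym
wzy
jnqpq
alpe
fuj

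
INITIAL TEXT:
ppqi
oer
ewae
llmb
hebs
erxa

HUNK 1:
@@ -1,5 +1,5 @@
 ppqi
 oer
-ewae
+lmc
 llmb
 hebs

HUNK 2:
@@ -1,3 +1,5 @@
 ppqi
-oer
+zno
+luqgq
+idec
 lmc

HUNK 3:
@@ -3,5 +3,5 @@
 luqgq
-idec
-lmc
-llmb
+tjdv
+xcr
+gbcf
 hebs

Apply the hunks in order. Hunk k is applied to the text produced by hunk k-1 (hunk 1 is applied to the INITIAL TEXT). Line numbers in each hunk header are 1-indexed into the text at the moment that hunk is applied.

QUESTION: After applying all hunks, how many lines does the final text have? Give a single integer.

Hunk 1: at line 1 remove [ewae] add [lmc] -> 6 lines: ppqi oer lmc llmb hebs erxa
Hunk 2: at line 1 remove [oer] add [zno,luqgq,idec] -> 8 lines: ppqi zno luqgq idec lmc llmb hebs erxa
Hunk 3: at line 3 remove [idec,lmc,llmb] add [tjdv,xcr,gbcf] -> 8 lines: ppqi zno luqgq tjdv xcr gbcf hebs erxa
Final line count: 8

Answer: 8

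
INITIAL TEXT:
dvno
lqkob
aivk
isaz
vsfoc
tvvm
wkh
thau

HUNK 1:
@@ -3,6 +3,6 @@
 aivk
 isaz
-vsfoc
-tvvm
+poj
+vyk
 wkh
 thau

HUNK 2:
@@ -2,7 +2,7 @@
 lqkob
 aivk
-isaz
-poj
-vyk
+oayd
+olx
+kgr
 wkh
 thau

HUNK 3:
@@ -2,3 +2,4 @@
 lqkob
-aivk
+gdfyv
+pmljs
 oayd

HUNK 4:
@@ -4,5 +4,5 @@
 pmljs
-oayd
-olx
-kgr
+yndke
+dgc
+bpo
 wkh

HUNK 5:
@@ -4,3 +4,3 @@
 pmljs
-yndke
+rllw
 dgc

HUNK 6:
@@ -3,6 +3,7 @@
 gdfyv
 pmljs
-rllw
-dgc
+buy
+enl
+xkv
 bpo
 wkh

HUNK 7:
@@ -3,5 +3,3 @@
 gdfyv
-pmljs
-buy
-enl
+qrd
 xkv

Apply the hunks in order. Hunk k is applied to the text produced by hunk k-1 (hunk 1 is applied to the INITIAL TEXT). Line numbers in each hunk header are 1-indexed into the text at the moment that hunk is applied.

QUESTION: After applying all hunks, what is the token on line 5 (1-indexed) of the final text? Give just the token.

Answer: xkv

Derivation:
Hunk 1: at line 3 remove [vsfoc,tvvm] add [poj,vyk] -> 8 lines: dvno lqkob aivk isaz poj vyk wkh thau
Hunk 2: at line 2 remove [isaz,poj,vyk] add [oayd,olx,kgr] -> 8 lines: dvno lqkob aivk oayd olx kgr wkh thau
Hunk 3: at line 2 remove [aivk] add [gdfyv,pmljs] -> 9 lines: dvno lqkob gdfyv pmljs oayd olx kgr wkh thau
Hunk 4: at line 4 remove [oayd,olx,kgr] add [yndke,dgc,bpo] -> 9 lines: dvno lqkob gdfyv pmljs yndke dgc bpo wkh thau
Hunk 5: at line 4 remove [yndke] add [rllw] -> 9 lines: dvno lqkob gdfyv pmljs rllw dgc bpo wkh thau
Hunk 6: at line 3 remove [rllw,dgc] add [buy,enl,xkv] -> 10 lines: dvno lqkob gdfyv pmljs buy enl xkv bpo wkh thau
Hunk 7: at line 3 remove [pmljs,buy,enl] add [qrd] -> 8 lines: dvno lqkob gdfyv qrd xkv bpo wkh thau
Final line 5: xkv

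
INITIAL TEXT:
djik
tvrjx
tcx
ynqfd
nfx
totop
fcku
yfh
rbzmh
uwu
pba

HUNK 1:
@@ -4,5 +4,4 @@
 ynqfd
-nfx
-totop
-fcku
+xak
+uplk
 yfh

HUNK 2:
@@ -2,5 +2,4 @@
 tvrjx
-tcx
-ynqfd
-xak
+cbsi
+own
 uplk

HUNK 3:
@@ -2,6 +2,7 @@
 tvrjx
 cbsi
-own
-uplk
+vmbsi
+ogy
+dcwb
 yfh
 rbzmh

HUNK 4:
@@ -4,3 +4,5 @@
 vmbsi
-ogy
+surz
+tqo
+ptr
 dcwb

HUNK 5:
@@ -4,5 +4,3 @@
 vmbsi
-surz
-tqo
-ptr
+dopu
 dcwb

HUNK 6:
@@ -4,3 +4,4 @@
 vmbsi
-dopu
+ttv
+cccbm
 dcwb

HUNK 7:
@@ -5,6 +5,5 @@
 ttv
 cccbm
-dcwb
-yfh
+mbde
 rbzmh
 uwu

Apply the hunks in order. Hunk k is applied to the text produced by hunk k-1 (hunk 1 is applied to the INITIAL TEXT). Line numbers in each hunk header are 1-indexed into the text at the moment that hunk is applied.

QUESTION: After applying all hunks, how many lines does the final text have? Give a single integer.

Hunk 1: at line 4 remove [nfx,totop,fcku] add [xak,uplk] -> 10 lines: djik tvrjx tcx ynqfd xak uplk yfh rbzmh uwu pba
Hunk 2: at line 2 remove [tcx,ynqfd,xak] add [cbsi,own] -> 9 lines: djik tvrjx cbsi own uplk yfh rbzmh uwu pba
Hunk 3: at line 2 remove [own,uplk] add [vmbsi,ogy,dcwb] -> 10 lines: djik tvrjx cbsi vmbsi ogy dcwb yfh rbzmh uwu pba
Hunk 4: at line 4 remove [ogy] add [surz,tqo,ptr] -> 12 lines: djik tvrjx cbsi vmbsi surz tqo ptr dcwb yfh rbzmh uwu pba
Hunk 5: at line 4 remove [surz,tqo,ptr] add [dopu] -> 10 lines: djik tvrjx cbsi vmbsi dopu dcwb yfh rbzmh uwu pba
Hunk 6: at line 4 remove [dopu] add [ttv,cccbm] -> 11 lines: djik tvrjx cbsi vmbsi ttv cccbm dcwb yfh rbzmh uwu pba
Hunk 7: at line 5 remove [dcwb,yfh] add [mbde] -> 10 lines: djik tvrjx cbsi vmbsi ttv cccbm mbde rbzmh uwu pba
Final line count: 10

Answer: 10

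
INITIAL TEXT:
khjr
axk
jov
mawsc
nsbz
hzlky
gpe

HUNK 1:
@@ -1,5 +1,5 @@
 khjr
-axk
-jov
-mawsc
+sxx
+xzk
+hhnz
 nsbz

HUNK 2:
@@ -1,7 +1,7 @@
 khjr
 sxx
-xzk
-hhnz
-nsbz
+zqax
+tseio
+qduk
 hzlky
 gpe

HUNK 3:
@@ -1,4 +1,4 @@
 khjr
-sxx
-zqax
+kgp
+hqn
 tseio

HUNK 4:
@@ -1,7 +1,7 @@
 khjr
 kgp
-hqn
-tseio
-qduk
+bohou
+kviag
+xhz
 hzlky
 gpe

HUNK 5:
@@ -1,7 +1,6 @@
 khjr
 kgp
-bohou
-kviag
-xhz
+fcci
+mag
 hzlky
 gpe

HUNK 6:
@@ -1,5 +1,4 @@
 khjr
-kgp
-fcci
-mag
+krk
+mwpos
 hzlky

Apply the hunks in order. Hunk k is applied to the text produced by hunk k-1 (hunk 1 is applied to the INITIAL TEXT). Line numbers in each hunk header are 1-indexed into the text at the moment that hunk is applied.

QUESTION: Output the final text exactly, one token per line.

Answer: khjr
krk
mwpos
hzlky
gpe

Derivation:
Hunk 1: at line 1 remove [axk,jov,mawsc] add [sxx,xzk,hhnz] -> 7 lines: khjr sxx xzk hhnz nsbz hzlky gpe
Hunk 2: at line 1 remove [xzk,hhnz,nsbz] add [zqax,tseio,qduk] -> 7 lines: khjr sxx zqax tseio qduk hzlky gpe
Hunk 3: at line 1 remove [sxx,zqax] add [kgp,hqn] -> 7 lines: khjr kgp hqn tseio qduk hzlky gpe
Hunk 4: at line 1 remove [hqn,tseio,qduk] add [bohou,kviag,xhz] -> 7 lines: khjr kgp bohou kviag xhz hzlky gpe
Hunk 5: at line 1 remove [bohou,kviag,xhz] add [fcci,mag] -> 6 lines: khjr kgp fcci mag hzlky gpe
Hunk 6: at line 1 remove [kgp,fcci,mag] add [krk,mwpos] -> 5 lines: khjr krk mwpos hzlky gpe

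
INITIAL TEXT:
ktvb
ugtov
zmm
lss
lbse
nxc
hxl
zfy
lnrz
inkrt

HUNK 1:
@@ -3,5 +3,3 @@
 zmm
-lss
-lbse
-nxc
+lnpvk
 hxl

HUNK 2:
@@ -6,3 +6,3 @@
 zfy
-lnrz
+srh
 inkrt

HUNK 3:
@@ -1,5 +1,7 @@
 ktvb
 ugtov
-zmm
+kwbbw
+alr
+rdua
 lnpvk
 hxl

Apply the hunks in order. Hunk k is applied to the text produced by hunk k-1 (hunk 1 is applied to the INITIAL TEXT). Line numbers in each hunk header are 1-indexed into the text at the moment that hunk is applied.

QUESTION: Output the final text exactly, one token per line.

Answer: ktvb
ugtov
kwbbw
alr
rdua
lnpvk
hxl
zfy
srh
inkrt

Derivation:
Hunk 1: at line 3 remove [lss,lbse,nxc] add [lnpvk] -> 8 lines: ktvb ugtov zmm lnpvk hxl zfy lnrz inkrt
Hunk 2: at line 6 remove [lnrz] add [srh] -> 8 lines: ktvb ugtov zmm lnpvk hxl zfy srh inkrt
Hunk 3: at line 1 remove [zmm] add [kwbbw,alr,rdua] -> 10 lines: ktvb ugtov kwbbw alr rdua lnpvk hxl zfy srh inkrt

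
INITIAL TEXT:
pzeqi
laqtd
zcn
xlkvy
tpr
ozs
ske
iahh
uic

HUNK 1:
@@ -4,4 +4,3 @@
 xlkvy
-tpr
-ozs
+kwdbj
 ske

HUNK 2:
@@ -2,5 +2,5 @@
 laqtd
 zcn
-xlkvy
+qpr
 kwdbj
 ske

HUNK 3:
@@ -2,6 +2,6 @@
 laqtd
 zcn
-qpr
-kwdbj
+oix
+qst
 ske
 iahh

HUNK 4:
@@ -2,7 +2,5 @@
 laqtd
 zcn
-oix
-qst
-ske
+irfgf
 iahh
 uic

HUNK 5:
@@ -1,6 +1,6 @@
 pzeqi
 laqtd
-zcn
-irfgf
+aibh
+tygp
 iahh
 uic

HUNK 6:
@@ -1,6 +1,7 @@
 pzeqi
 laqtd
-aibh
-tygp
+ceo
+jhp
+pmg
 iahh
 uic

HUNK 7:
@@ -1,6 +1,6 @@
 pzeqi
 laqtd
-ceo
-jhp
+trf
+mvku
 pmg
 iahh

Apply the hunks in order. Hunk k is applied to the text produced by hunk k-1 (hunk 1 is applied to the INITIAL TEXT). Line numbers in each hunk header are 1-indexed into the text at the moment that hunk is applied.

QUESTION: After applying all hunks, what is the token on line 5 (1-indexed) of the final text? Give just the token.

Answer: pmg

Derivation:
Hunk 1: at line 4 remove [tpr,ozs] add [kwdbj] -> 8 lines: pzeqi laqtd zcn xlkvy kwdbj ske iahh uic
Hunk 2: at line 2 remove [xlkvy] add [qpr] -> 8 lines: pzeqi laqtd zcn qpr kwdbj ske iahh uic
Hunk 3: at line 2 remove [qpr,kwdbj] add [oix,qst] -> 8 lines: pzeqi laqtd zcn oix qst ske iahh uic
Hunk 4: at line 2 remove [oix,qst,ske] add [irfgf] -> 6 lines: pzeqi laqtd zcn irfgf iahh uic
Hunk 5: at line 1 remove [zcn,irfgf] add [aibh,tygp] -> 6 lines: pzeqi laqtd aibh tygp iahh uic
Hunk 6: at line 1 remove [aibh,tygp] add [ceo,jhp,pmg] -> 7 lines: pzeqi laqtd ceo jhp pmg iahh uic
Hunk 7: at line 1 remove [ceo,jhp] add [trf,mvku] -> 7 lines: pzeqi laqtd trf mvku pmg iahh uic
Final line 5: pmg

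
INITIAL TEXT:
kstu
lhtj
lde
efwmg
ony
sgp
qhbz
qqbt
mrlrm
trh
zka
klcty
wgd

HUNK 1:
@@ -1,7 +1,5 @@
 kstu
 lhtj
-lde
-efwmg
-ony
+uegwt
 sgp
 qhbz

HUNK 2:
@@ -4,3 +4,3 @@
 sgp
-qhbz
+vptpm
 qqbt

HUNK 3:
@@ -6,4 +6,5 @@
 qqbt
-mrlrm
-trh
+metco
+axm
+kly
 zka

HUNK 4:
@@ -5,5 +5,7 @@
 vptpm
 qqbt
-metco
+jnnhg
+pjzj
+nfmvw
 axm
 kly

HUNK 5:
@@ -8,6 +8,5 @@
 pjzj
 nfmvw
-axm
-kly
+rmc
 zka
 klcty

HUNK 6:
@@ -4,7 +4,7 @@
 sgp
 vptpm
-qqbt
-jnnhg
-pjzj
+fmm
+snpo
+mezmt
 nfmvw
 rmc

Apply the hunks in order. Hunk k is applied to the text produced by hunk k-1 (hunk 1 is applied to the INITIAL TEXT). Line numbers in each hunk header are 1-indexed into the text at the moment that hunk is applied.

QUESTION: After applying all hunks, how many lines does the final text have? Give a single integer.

Hunk 1: at line 1 remove [lde,efwmg,ony] add [uegwt] -> 11 lines: kstu lhtj uegwt sgp qhbz qqbt mrlrm trh zka klcty wgd
Hunk 2: at line 4 remove [qhbz] add [vptpm] -> 11 lines: kstu lhtj uegwt sgp vptpm qqbt mrlrm trh zka klcty wgd
Hunk 3: at line 6 remove [mrlrm,trh] add [metco,axm,kly] -> 12 lines: kstu lhtj uegwt sgp vptpm qqbt metco axm kly zka klcty wgd
Hunk 4: at line 5 remove [metco] add [jnnhg,pjzj,nfmvw] -> 14 lines: kstu lhtj uegwt sgp vptpm qqbt jnnhg pjzj nfmvw axm kly zka klcty wgd
Hunk 5: at line 8 remove [axm,kly] add [rmc] -> 13 lines: kstu lhtj uegwt sgp vptpm qqbt jnnhg pjzj nfmvw rmc zka klcty wgd
Hunk 6: at line 4 remove [qqbt,jnnhg,pjzj] add [fmm,snpo,mezmt] -> 13 lines: kstu lhtj uegwt sgp vptpm fmm snpo mezmt nfmvw rmc zka klcty wgd
Final line count: 13

Answer: 13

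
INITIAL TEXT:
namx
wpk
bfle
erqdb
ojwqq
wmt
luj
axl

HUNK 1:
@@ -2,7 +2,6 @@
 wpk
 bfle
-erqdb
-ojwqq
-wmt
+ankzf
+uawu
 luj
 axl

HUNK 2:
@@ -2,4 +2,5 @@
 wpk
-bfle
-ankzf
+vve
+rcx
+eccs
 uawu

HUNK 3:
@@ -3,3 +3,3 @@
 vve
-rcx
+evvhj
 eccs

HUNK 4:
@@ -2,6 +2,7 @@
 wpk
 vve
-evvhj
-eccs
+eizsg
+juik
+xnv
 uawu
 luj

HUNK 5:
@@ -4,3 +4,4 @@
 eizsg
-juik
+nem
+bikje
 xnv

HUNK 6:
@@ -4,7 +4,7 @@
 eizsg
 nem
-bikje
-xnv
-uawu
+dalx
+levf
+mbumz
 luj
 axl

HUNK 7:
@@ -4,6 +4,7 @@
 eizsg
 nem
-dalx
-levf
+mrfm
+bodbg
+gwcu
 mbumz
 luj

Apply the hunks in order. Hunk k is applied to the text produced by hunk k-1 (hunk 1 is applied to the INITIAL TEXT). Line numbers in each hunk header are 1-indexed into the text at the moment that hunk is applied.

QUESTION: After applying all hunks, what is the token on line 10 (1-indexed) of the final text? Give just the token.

Answer: luj

Derivation:
Hunk 1: at line 2 remove [erqdb,ojwqq,wmt] add [ankzf,uawu] -> 7 lines: namx wpk bfle ankzf uawu luj axl
Hunk 2: at line 2 remove [bfle,ankzf] add [vve,rcx,eccs] -> 8 lines: namx wpk vve rcx eccs uawu luj axl
Hunk 3: at line 3 remove [rcx] add [evvhj] -> 8 lines: namx wpk vve evvhj eccs uawu luj axl
Hunk 4: at line 2 remove [evvhj,eccs] add [eizsg,juik,xnv] -> 9 lines: namx wpk vve eizsg juik xnv uawu luj axl
Hunk 5: at line 4 remove [juik] add [nem,bikje] -> 10 lines: namx wpk vve eizsg nem bikje xnv uawu luj axl
Hunk 6: at line 4 remove [bikje,xnv,uawu] add [dalx,levf,mbumz] -> 10 lines: namx wpk vve eizsg nem dalx levf mbumz luj axl
Hunk 7: at line 4 remove [dalx,levf] add [mrfm,bodbg,gwcu] -> 11 lines: namx wpk vve eizsg nem mrfm bodbg gwcu mbumz luj axl
Final line 10: luj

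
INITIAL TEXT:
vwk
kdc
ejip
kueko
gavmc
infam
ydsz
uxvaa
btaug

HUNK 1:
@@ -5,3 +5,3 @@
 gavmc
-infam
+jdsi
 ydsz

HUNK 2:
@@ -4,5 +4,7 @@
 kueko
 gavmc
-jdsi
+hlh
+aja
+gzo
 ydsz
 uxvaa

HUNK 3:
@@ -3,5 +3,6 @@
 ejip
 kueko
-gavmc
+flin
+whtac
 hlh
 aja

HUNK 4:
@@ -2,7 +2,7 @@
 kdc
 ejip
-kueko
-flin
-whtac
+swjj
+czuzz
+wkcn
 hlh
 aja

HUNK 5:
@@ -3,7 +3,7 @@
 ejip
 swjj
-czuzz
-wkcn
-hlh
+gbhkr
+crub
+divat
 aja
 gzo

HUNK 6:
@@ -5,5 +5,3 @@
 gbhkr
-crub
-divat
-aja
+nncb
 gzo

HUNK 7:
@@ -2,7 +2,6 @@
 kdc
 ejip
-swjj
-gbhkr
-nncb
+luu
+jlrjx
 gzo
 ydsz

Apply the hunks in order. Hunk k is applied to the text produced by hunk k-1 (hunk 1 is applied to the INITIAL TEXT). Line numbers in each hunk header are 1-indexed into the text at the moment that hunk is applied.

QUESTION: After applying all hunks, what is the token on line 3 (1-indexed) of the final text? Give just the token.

Hunk 1: at line 5 remove [infam] add [jdsi] -> 9 lines: vwk kdc ejip kueko gavmc jdsi ydsz uxvaa btaug
Hunk 2: at line 4 remove [jdsi] add [hlh,aja,gzo] -> 11 lines: vwk kdc ejip kueko gavmc hlh aja gzo ydsz uxvaa btaug
Hunk 3: at line 3 remove [gavmc] add [flin,whtac] -> 12 lines: vwk kdc ejip kueko flin whtac hlh aja gzo ydsz uxvaa btaug
Hunk 4: at line 2 remove [kueko,flin,whtac] add [swjj,czuzz,wkcn] -> 12 lines: vwk kdc ejip swjj czuzz wkcn hlh aja gzo ydsz uxvaa btaug
Hunk 5: at line 3 remove [czuzz,wkcn,hlh] add [gbhkr,crub,divat] -> 12 lines: vwk kdc ejip swjj gbhkr crub divat aja gzo ydsz uxvaa btaug
Hunk 6: at line 5 remove [crub,divat,aja] add [nncb] -> 10 lines: vwk kdc ejip swjj gbhkr nncb gzo ydsz uxvaa btaug
Hunk 7: at line 2 remove [swjj,gbhkr,nncb] add [luu,jlrjx] -> 9 lines: vwk kdc ejip luu jlrjx gzo ydsz uxvaa btaug
Final line 3: ejip

Answer: ejip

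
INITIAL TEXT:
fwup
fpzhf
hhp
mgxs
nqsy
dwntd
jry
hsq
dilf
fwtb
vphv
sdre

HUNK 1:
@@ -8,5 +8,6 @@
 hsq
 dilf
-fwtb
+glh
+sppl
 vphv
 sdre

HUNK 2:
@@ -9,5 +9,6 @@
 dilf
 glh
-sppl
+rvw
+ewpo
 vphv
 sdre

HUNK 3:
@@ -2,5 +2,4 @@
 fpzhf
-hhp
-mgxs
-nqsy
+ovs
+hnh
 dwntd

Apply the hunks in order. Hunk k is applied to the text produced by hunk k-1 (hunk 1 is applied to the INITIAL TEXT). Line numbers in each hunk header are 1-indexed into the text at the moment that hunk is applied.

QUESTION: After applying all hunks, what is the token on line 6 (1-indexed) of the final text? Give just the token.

Answer: jry

Derivation:
Hunk 1: at line 8 remove [fwtb] add [glh,sppl] -> 13 lines: fwup fpzhf hhp mgxs nqsy dwntd jry hsq dilf glh sppl vphv sdre
Hunk 2: at line 9 remove [sppl] add [rvw,ewpo] -> 14 lines: fwup fpzhf hhp mgxs nqsy dwntd jry hsq dilf glh rvw ewpo vphv sdre
Hunk 3: at line 2 remove [hhp,mgxs,nqsy] add [ovs,hnh] -> 13 lines: fwup fpzhf ovs hnh dwntd jry hsq dilf glh rvw ewpo vphv sdre
Final line 6: jry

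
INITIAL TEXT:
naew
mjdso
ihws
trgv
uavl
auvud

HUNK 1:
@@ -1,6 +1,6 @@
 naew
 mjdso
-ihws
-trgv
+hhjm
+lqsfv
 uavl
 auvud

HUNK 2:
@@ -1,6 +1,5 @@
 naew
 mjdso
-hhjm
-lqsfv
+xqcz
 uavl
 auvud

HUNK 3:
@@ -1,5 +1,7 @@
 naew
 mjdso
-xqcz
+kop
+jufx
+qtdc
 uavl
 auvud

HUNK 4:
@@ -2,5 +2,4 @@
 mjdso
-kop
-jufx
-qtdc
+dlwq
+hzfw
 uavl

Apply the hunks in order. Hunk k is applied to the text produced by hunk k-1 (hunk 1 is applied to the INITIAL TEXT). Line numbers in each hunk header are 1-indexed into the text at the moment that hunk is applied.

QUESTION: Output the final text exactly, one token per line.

Hunk 1: at line 1 remove [ihws,trgv] add [hhjm,lqsfv] -> 6 lines: naew mjdso hhjm lqsfv uavl auvud
Hunk 2: at line 1 remove [hhjm,lqsfv] add [xqcz] -> 5 lines: naew mjdso xqcz uavl auvud
Hunk 3: at line 1 remove [xqcz] add [kop,jufx,qtdc] -> 7 lines: naew mjdso kop jufx qtdc uavl auvud
Hunk 4: at line 2 remove [kop,jufx,qtdc] add [dlwq,hzfw] -> 6 lines: naew mjdso dlwq hzfw uavl auvud

Answer: naew
mjdso
dlwq
hzfw
uavl
auvud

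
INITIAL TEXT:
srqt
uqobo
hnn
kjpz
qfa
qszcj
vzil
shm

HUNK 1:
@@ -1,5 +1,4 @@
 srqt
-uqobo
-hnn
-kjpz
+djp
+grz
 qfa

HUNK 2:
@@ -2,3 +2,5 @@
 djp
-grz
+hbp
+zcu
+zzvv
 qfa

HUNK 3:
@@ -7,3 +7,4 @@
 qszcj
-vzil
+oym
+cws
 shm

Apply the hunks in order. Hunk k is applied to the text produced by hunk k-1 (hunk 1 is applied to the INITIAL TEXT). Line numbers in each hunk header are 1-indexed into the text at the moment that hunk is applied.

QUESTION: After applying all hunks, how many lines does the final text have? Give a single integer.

Hunk 1: at line 1 remove [uqobo,hnn,kjpz] add [djp,grz] -> 7 lines: srqt djp grz qfa qszcj vzil shm
Hunk 2: at line 2 remove [grz] add [hbp,zcu,zzvv] -> 9 lines: srqt djp hbp zcu zzvv qfa qszcj vzil shm
Hunk 3: at line 7 remove [vzil] add [oym,cws] -> 10 lines: srqt djp hbp zcu zzvv qfa qszcj oym cws shm
Final line count: 10

Answer: 10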